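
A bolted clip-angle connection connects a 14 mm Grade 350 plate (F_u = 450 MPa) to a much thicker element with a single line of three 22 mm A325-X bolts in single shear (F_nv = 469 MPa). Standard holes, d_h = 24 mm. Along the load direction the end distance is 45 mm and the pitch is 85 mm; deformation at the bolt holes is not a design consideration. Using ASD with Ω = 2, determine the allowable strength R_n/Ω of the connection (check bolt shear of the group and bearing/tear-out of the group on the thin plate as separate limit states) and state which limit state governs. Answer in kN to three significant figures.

267 kN (bolt shear governs)

Bolt shear: A_b = π·22²/4 = 380.1 mm²; R_n = 469 × 380.1 × 3 × 1 / 1000 = 534.8 kN → 534.8 / 2 = 267 kN.
Bearing (1.5 l_c t F_u ≤ 3.0 d t F_u): upper limit = 3.0·22·14·450 / 1000 = 415.8 kN.
  Edge l_c = 45 − 24/2 = 33 → r_n = 311.9 kN; interior l_c = 85 − 24 = 61 → r_n = 415.8 kN.
  R_n,bearing = 1·311.9 + 2·415.8 = 1143 kN → 1143 / 2 = 572 kN.
Bolt shear governs: 267 kN.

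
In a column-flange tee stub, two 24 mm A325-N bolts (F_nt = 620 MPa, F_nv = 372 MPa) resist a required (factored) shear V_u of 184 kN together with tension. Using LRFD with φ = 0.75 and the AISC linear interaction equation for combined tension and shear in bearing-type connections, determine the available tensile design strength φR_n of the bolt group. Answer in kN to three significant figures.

A_b = π·24²/4 = 452.4 mm²; f_rv = 184 × 1000 / (2 × 452.4) = 203.4 MPa.
F'_nt = 1.3 F_nt − (F_nt / φF_nv) f_rv = 1.3·620 − (620/(0.75·372))·203.4 = 354.1 MPa, capped at F_nt → F'_nt = 354.1 MPa.
R_n = F'_nt · A_b · n = 354.1 × 452.4 × 2 / 1000 = 320.4 kN.
Design strength φR_n = 0.75 × 320.4 = 240 kN.

240 kN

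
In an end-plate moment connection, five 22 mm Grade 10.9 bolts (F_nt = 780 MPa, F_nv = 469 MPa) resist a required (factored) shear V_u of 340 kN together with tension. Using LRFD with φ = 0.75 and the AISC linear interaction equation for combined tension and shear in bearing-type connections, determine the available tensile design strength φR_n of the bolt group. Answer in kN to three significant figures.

A_b = π·22²/4 = 380.1 mm²; f_rv = 340 × 1000 / (5 × 380.1) = 178.9 MPa.
F'_nt = 1.3 F_nt − (F_nt / φF_nv) f_rv = 1.3·780 − (780/(0.75·469))·178.9 = 617.3 MPa, capped at F_nt → F'_nt = 617.3 MPa.
R_n = F'_nt · A_b · n = 617.3 × 380.1 × 5 / 1000 = 1173 kN.
Design strength φR_n = 0.75 × 1173 = 880 kN.

880 kN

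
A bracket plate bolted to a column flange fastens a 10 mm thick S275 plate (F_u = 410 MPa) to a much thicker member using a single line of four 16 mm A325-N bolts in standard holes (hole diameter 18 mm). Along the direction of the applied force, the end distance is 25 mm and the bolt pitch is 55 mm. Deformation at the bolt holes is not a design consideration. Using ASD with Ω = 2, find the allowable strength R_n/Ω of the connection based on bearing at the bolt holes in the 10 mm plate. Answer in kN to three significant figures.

344 kN

Per bolt r_n = 1.5 l_c t F_u ≤ 3.0 d t F_u; upper limit = 3.0 × 16 × 10 × 410 / 1000 = 196.8 kN.
Edge bolt: l_c = 25 − 18/2 = 16 mm → 1.5 × 16 × 10 × 410 / 1000 = 98.4 → r_n = 98.4 kN.
Interior bolts: l_c = 55 − 18 = 37 mm → 1.5 × 37 × 10 × 410 / 1000 = 227.6 → r_n = 196.8 kN.
R_n = 1 × 98.4 + 3 × 196.8 = 688.8 kN.
Allowable strength R_n/Ω = 688.8 / 2 = 344 kN.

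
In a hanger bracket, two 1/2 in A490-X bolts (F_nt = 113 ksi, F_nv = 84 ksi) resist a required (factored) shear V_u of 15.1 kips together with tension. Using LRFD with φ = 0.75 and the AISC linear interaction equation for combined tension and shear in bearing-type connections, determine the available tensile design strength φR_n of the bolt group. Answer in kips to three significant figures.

23 kips

A_b = π·0.5²/4 = 0.1963 in²; f_rv = 15.1 / (2 × 0.1963) = 38.45 ksi.
F'_nt = 1.3 F_nt − (F_nt / φF_nv) f_rv = 1.3·113 − (113/(0.75·84))·38.45 = 77.93 ksi, capped at F_nt → F'_nt = 77.93 ksi.
R_n = F'_nt · A_b · n = 77.93 × 0.1963 × 2 = 30.6 kips.
Design strength φR_n = 0.75 × 30.6 = 23 kips.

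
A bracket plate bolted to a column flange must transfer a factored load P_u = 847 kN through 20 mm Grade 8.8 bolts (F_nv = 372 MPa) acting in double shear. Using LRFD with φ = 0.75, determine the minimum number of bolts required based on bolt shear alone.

A_b = π·20²/4 = 314.2 mm².
Per-bolt design strength φR_n = 0.75 × 372 × 314.2 × 2 / 1000 = 175.3 kN.
n ≥ 847 / 175.3 = 4.832 → use 5 bolts.

5 bolts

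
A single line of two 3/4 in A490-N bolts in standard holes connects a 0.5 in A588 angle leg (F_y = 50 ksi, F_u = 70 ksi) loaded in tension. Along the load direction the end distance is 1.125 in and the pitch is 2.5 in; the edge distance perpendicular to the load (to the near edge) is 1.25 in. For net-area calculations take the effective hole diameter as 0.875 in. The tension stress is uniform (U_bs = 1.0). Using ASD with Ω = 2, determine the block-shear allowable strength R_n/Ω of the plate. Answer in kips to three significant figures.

38.5 kips

Shear plane L_v = 1.125 + 1·2.5 = 3.625 in; A_gv = 3.625 × 0.5 = 1.812 in².
A_nv = (3.625 − 1.5·0.875) × 0.5 = 1.156 in².
A_nt = (1.25 − 0.5·0.875) × 0.5 = 0.4062 in².
0.6 F_u A_nv = 48.56 kips; 0.6 F_y A_gv = 54.38 kips → shear rupture governs the shear term.
R_n = 48.56 + 1.0 × 70 × 0.4062 = 77 kips.
Allowable strength R_n/Ω = 77 / 2 = 38.5 kips.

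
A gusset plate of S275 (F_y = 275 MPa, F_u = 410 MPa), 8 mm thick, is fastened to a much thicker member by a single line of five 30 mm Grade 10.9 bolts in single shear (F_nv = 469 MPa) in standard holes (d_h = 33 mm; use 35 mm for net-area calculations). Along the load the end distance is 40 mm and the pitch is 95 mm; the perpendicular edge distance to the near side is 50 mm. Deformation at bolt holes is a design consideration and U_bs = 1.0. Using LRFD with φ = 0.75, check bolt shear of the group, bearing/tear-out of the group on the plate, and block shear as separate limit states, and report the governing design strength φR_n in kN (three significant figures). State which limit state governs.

Bolt shear: A_b = π·30²/4 = 706.9 mm²; R_n = 469 × 706.9 × 5 × 1 / 1000 = 1658 kN → 0.75 × 1658 = 1240 kN.
Bearing: edge l_c = 23.5, r_n = 92.5 kN; interior l_c = 62, r_n = 236.2 kN; R_n = 92.5 + 4·236.2 = 1037 kN → 778 kN.
Block shear: A_gv = 3360, A_nv = 2100, A_nt = 260 mm²; R_n = min(0.6F_uA_nv, 0.6F_yA_gv) + U_bs·F_u·A_nt = 623.2 kN → 467 kN.
Block shear governs: 467 kN.

467 kN (block shear governs)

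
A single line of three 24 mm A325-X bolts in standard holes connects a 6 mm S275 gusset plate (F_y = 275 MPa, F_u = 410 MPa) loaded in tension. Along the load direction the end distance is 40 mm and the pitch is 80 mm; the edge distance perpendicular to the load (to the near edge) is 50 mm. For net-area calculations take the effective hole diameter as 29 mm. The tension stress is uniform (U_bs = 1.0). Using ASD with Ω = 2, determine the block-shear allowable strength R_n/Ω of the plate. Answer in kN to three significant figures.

138 kN

Shear plane L_v = 40 + 2·80 = 200 mm; A_gv = 200 × 6 = 1200 mm².
A_nv = (200 − 2.5·29) × 6 = 765 mm².
A_nt = (50 − 0.5·29) × 6 = 213 mm².
0.6 F_u A_nv = 188.2 kN; 0.6 F_y A_gv = 198 kN → shear rupture governs the shear term.
R_n = 188.2 + 1.0 × 410 × 213 / 1000 = 275.5 kN.
Allowable strength R_n/Ω = 275.5 / 2 = 138 kN.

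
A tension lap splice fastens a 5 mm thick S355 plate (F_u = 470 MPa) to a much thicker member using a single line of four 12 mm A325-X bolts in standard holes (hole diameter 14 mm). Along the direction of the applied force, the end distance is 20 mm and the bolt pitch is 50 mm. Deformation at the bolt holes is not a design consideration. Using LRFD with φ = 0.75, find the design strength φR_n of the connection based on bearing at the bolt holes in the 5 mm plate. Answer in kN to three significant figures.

Per bolt r_n = 1.5 l_c t F_u ≤ 3.0 d t F_u; upper limit = 3.0 × 12 × 5 × 470 / 1000 = 84.6 kN.
Edge bolt: l_c = 20 − 14/2 = 13 mm → 1.5 × 13 × 5 × 470 / 1000 = 45.83 → r_n = 45.83 kN.
Interior bolts: l_c = 50 − 14 = 36 mm → 1.5 × 36 × 5 × 470 / 1000 = 126.9 → r_n = 84.6 kN.
R_n = 1 × 45.83 + 3 × 84.6 = 299.6 kN.
Design strength φR_n = 0.75 × 299.6 = 225 kN.

225 kN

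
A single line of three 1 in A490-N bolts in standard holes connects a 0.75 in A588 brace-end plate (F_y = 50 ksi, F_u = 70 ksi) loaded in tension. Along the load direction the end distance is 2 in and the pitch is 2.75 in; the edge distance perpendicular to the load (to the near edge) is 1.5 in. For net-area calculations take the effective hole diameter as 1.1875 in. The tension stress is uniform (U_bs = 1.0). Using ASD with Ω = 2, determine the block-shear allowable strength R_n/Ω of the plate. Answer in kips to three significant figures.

95.2 kips

Shear plane L_v = 2 + 2·2.75 = 7.5 in; A_gv = 7.5 × 0.75 = 5.625 in².
A_nv = (7.5 − 2.5·1.1875) × 0.75 = 3.398 in².
A_nt = (1.5 − 0.5·1.1875) × 0.75 = 0.6797 in².
0.6 F_u A_nv = 142.7 kips; 0.6 F_y A_gv = 168.8 kips → shear rupture governs the shear term.
R_n = 142.7 + 1.0 × 70 × 0.6797 = 190.3 kips.
Allowable strength R_n/Ω = 190.3 / 2 = 95.2 kips.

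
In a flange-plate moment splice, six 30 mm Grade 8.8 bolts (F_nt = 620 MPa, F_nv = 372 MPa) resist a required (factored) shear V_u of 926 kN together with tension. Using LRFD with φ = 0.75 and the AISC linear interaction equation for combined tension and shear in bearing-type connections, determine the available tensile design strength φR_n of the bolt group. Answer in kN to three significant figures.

1020 kN

A_b = π·30²/4 = 706.9 mm²; f_rv = 926 × 1000 / (6 × 706.9) = 218.3 MPa.
F'_nt = 1.3 F_nt − (F_nt / φF_nv) f_rv = 1.3·620 − (620/(0.75·372))·218.3 = 320.8 MPa, capped at F_nt → F'_nt = 320.8 MPa.
R_n = F'_nt · A_b · n = 320.8 × 706.9 × 6 / 1000 = 1361 kN.
Design strength φR_n = 0.75 × 1361 = 1020 kN.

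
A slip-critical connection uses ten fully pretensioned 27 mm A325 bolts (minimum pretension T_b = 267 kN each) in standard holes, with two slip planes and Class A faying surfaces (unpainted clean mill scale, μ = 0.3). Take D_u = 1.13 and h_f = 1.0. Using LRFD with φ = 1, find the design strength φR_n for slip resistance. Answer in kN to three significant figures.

1810 kN

R_n = μ · D_u · h_f · T_b · n_s · n_b = 0.3 × 1.13 × 1.0 × 267 × 2 × 10 = 1810 kN.
Design strength φR_n = 1 × 1810 = 1810 kN.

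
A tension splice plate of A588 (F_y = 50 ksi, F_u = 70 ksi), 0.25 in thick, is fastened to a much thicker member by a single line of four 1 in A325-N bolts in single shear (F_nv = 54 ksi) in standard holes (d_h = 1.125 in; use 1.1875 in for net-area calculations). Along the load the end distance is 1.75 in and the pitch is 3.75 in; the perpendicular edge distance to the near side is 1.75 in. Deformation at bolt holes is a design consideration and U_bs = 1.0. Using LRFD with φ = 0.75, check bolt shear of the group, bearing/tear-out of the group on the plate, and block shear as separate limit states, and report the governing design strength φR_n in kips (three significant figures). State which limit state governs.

84.8 kips (block shear governs)

Bolt shear: A_b = π·1²/4 = 0.7854 in²; R_n = 54 × 0.7854 × 4 × 1 = 169.6 kips → 0.75 × 169.6 = 127 kips.
Bearing: edge l_c = 1.188, r_n = 24.94 kips; interior l_c = 2.625, r_n = 42 kips; R_n = 24.94 + 3·42 = 150.9 kips → 113 kips.
Block shear: A_gv = 3.25, A_nv = 2.211, A_nt = 0.2891 in²; R_n = min(0.6F_uA_nv, 0.6F_yA_gv) + U_bs·F_u·A_nt = 113.1 kips → 84.8 kips.
Block shear governs: 84.8 kips.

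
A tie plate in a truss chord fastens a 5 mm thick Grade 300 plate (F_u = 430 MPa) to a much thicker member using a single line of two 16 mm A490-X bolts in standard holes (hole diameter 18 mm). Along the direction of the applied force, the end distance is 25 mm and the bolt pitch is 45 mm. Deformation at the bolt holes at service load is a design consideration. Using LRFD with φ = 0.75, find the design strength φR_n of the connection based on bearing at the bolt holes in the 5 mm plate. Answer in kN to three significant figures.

83.2 kN

Per bolt r_n = 1.2 l_c t F_u ≤ 2.4 d t F_u; upper limit = 2.4 × 16 × 5 × 430 / 1000 = 82.56 kN.
Edge bolt: l_c = 25 − 18/2 = 16 mm → 1.2 × 16 × 5 × 430 / 1000 = 41.28 → r_n = 41.28 kN.
Interior bolts: l_c = 45 − 18 = 27 mm → 1.2 × 27 × 5 × 430 / 1000 = 69.66 → r_n = 69.66 kN.
R_n = 1 × 41.28 + 1 × 69.66 = 110.9 kN.
Design strength φR_n = 0.75 × 110.9 = 83.2 kN.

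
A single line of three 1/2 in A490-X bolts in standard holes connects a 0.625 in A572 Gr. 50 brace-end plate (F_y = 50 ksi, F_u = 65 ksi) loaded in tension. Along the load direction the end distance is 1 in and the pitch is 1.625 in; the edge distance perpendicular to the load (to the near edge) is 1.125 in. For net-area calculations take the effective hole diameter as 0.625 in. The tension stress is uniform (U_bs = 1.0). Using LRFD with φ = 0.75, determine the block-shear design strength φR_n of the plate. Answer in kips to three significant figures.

Shear plane L_v = 1 + 2·1.625 = 4.25 in; A_gv = 4.25 × 0.625 = 2.656 in².
A_nv = (4.25 − 2.5·0.625) × 0.625 = 1.68 in².
A_nt = (1.125 − 0.5·0.625) × 0.625 = 0.5078 in².
0.6 F_u A_nv = 65.51 kips; 0.6 F_y A_gv = 79.69 kips → shear rupture governs the shear term.
R_n = 65.51 + 1.0 × 65 × 0.5078 = 98.52 kips.
Design strength φR_n = 0.75 × 98.52 = 73.9 kips.

73.9 kips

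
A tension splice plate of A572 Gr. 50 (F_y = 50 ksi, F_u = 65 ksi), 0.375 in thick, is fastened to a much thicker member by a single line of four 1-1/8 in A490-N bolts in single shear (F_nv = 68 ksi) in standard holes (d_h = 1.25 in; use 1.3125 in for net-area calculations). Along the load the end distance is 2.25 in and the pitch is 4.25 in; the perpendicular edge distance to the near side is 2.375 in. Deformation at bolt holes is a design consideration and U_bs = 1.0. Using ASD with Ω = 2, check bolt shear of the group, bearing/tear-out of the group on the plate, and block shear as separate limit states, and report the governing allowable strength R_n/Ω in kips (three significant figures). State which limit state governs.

Bolt shear: A_b = π·1.125²/4 = 0.994 in²; R_n = 68 × 0.994 × 4 × 1 = 270.4 kips → 270.4 / 2 = 135 kips.
Bearing: edge l_c = 1.625, r_n = 47.53 kips; interior l_c = 3, r_n = 65.81 kips; R_n = 47.53 + 3·65.81 = 245 kips → 122 kips.
Block shear: A_gv = 5.625, A_nv = 3.902, A_nt = 0.6445 in²; R_n = min(0.6F_uA_nv, 0.6F_yA_gv) + U_bs·F_u·A_nt = 194.1 kips → 97 kips.
Block shear governs: 97 kips.

97 kips (block shear governs)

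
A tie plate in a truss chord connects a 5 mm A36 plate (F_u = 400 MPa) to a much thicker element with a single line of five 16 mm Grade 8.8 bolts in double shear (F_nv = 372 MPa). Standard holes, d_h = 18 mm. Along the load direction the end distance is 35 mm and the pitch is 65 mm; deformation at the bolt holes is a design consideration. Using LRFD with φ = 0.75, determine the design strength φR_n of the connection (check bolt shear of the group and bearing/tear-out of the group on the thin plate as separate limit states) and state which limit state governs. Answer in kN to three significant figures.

Bolt shear: A_b = π·16²/4 = 201.1 mm²; R_n = 372 × 201.1 × 5 × 2 / 1000 = 748 kN → 0.75 × 748 = 561 kN.
Bearing (1.2 l_c t F_u ≤ 2.4 d t F_u): upper limit = 2.4·16·5·400 / 1000 = 76.8 kN.
  Edge l_c = 35 − 18/2 = 26 → r_n = 62.4 kN; interior l_c = 65 − 18 = 47 → r_n = 76.8 kN.
  R_n,bearing = 1·62.4 + 4·76.8 = 369.6 kN → 0.75 × 369.6 = 277 kN.
Bearing governs: 277 kN.

277 kN (bearing governs)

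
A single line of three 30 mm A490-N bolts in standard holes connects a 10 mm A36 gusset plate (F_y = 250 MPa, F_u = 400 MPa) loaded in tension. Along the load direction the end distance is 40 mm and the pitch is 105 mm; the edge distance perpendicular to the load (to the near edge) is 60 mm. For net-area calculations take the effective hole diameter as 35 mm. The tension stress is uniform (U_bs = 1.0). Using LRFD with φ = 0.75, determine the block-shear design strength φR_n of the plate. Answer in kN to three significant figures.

Shear plane L_v = 40 + 2·105 = 250 mm; A_gv = 250 × 10 = 2500 mm².
A_nv = (250 − 2.5·35) × 10 = 1625 mm².
A_nt = (60 − 0.5·35) × 10 = 425 mm².
0.6 F_u A_nv = 390 kN; 0.6 F_y A_gv = 375 kN → shear yielding governs the shear term.
R_n = 375 + 1.0 × 400 × 425 / 1000 = 545 kN.
Design strength φR_n = 0.75 × 545 = 409 kN.

409 kN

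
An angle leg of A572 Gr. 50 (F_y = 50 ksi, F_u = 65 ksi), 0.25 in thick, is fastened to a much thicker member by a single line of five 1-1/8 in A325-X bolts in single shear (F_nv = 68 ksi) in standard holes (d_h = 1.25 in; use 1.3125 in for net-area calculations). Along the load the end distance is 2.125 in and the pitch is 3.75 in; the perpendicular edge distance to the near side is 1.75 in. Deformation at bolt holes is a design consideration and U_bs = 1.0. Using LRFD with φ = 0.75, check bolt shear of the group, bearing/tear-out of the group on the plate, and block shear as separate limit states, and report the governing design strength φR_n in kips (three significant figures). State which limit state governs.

95.4 kips (block shear governs)

Bolt shear: A_b = π·1.125²/4 = 0.994 in²; R_n = 68 × 0.994 × 5 × 1 = 338 kips → 0.75 × 338 = 253 kips.
Bearing: edge l_c = 1.5, r_n = 29.25 kips; interior l_c = 2.5, r_n = 43.87 kips; R_n = 29.25 + 4·43.87 = 204.7 kips → 154 kips.
Block shear: A_gv = 4.281, A_nv = 2.805, A_nt = 0.2734 in²; R_n = min(0.6F_uA_nv, 0.6F_yA_gv) + U_bs·F_u·A_nt = 127.2 kips → 95.4 kips.
Block shear governs: 95.4 kips.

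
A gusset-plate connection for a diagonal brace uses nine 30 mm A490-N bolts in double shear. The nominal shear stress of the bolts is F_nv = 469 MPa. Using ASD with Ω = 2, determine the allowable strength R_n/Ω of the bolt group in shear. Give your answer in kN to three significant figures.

2980 kN

A_b = π × 30² / 4 = 706.9 mm².
R_n = F_nv · A_b · n · n_s = 469 × 706.9 × 9 × 2 / 1000 = 5967 kN.
Allowable strength R_n/Ω = 5967 / 2 = 2980 kN.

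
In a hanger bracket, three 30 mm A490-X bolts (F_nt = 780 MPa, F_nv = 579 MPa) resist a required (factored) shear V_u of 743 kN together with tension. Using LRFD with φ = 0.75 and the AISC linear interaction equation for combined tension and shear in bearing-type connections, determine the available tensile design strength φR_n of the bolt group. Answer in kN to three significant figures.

612 kN

A_b = π·30²/4 = 706.9 mm²; f_rv = 743 × 1000 / (3 × 706.9) = 350.4 MPa.
F'_nt = 1.3 F_nt − (F_nt / φF_nv) f_rv = 1.3·780 − (780/(0.75·579))·350.4 = 384.7 MPa, capped at F_nt → F'_nt = 384.7 MPa.
R_n = F'_nt · A_b · n = 384.7 × 706.9 × 3 / 1000 = 815.7 kN.
Design strength φR_n = 0.75 × 815.7 = 612 kN.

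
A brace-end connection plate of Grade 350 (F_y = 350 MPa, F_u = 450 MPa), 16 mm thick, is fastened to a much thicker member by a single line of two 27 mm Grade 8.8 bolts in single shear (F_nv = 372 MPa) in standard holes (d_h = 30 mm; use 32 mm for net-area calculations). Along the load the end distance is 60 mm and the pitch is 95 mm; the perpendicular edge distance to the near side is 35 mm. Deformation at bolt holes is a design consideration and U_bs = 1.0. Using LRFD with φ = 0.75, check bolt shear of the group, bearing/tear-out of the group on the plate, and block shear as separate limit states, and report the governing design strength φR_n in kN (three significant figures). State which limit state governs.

Bolt shear: A_b = π·27²/4 = 572.6 mm²; R_n = 372 × 572.6 × 2 × 1 / 1000 = 426 kN → 0.75 × 426 = 319 kN.
Bearing: edge l_c = 45, r_n = 388.8 kN; interior l_c = 65, r_n = 466.6 kN; R_n = 388.8 + 1·466.6 = 855.4 kN → 642 kN.
Block shear: A_gv = 2480, A_nv = 1712, A_nt = 304 mm²; R_n = min(0.6F_uA_nv, 0.6F_yA_gv) + U_bs·F_u·A_nt = 599 kN → 449 kN.
Bolt shear governs: 319 kN.

319 kN (bolt shear governs)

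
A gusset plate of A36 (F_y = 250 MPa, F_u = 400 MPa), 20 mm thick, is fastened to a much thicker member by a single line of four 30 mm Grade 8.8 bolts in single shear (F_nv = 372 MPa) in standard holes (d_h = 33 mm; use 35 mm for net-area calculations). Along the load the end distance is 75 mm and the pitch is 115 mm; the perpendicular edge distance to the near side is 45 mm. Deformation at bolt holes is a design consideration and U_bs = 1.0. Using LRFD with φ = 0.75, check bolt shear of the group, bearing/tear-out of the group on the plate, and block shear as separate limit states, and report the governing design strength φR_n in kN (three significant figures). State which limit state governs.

Bolt shear: A_b = π·30²/4 = 706.9 mm²; R_n = 372 × 706.9 × 4 × 1 / 1000 = 1052 kN → 0.75 × 1052 = 789 kN.
Bearing: edge l_c = 58.5, r_n = 561.6 kN; interior l_c = 82, r_n = 576 kN; R_n = 561.6 + 3·576 = 2290 kN → 1720 kN.
Block shear: A_gv = 8400, A_nv = 5950, A_nt = 550 mm²; R_n = min(0.6F_uA_nv, 0.6F_yA_gv) + U_bs·F_u·A_nt = 1480 kN → 1110 kN.
Bolt shear governs: 789 kN.

789 kN (bolt shear governs)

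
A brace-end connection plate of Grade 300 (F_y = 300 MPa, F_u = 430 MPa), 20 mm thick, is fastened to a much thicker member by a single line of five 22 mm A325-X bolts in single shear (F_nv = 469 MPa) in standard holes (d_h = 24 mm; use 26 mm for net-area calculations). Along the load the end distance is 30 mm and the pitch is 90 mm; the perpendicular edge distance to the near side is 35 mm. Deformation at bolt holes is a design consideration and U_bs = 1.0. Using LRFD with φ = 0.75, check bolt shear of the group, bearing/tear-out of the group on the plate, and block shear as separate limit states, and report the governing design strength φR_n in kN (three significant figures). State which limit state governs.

Bolt shear: A_b = π·22²/4 = 380.1 mm²; R_n = 469 × 380.1 × 5 × 1 / 1000 = 891.4 kN → 0.75 × 891.4 = 669 kN.
Bearing: edge l_c = 18, r_n = 185.8 kN; interior l_c = 66, r_n = 454.1 kN; R_n = 185.8 + 4·454.1 = 2002 kN → 1500 kN.
Block shear: A_gv = 7800, A_nv = 5460, A_nt = 440 mm²; R_n = min(0.6F_uA_nv, 0.6F_yA_gv) + U_bs·F_u·A_nt = 1593 kN → 1190 kN.
Bolt shear governs: 669 kN.

669 kN (bolt shear governs)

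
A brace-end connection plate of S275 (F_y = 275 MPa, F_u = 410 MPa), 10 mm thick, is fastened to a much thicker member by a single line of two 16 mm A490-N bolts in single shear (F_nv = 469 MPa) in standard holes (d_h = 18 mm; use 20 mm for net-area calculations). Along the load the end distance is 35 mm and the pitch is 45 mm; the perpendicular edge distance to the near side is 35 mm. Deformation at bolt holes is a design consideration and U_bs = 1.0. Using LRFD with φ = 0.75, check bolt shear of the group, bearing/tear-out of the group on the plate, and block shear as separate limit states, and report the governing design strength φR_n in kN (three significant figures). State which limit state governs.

141 kN (bolt shear governs)

Bolt shear: A_b = π·16²/4 = 201.1 mm²; R_n = 469 × 201.1 × 2 × 1 / 1000 = 188.6 kN → 0.75 × 188.6 = 141 kN.
Bearing: edge l_c = 26, r_n = 127.9 kN; interior l_c = 27, r_n = 132.8 kN; R_n = 127.9 + 1·132.8 = 260.8 kN → 196 kN.
Block shear: A_gv = 800, A_nv = 500, A_nt = 250 mm²; R_n = min(0.6F_uA_nv, 0.6F_yA_gv) + U_bs·F_u·A_nt = 225.5 kN → 169 kN.
Bolt shear governs: 141 kN.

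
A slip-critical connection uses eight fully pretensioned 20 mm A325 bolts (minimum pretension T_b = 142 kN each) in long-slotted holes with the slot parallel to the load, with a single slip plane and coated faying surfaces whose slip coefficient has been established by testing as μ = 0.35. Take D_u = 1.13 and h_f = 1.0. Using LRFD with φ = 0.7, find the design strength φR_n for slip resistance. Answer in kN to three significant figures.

315 kN

R_n = μ · D_u · h_f · T_b · n_s · n_b = 0.35 × 1.13 × 1.0 × 142 × 1 × 8 = 449.3 kN.
Design strength φR_n = 0.7 × 449.3 = 315 kN.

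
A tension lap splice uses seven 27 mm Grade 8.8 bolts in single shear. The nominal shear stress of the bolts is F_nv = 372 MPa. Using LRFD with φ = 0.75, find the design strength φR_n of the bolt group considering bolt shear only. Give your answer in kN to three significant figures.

1120 kN

A_b = π × 27² / 4 = 572.6 mm².
R_n = F_nv · A_b · n · n_s = 372 × 572.6 × 7 × 1 / 1000 = 1491 kN.
Design strength φR_n = 0.75 × 1491 = 1120 kN.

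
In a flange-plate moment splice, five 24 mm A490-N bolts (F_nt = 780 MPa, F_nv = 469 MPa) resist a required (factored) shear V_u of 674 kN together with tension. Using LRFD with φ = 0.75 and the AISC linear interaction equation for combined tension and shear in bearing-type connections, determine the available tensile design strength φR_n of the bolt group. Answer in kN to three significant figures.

599 kN

A_b = π·24²/4 = 452.4 mm²; f_rv = 674 × 1000 / (5 × 452.4) = 298 MPa.
F'_nt = 1.3 F_nt − (F_nt / φF_nv) f_rv = 1.3·780 − (780/(0.75·469))·298 = 353.2 MPa, capped at F_nt → F'_nt = 353.2 MPa.
R_n = F'_nt · A_b · n = 353.2 × 452.4 × 5 / 1000 = 799 kN.
Design strength φR_n = 0.75 × 799 = 599 kN.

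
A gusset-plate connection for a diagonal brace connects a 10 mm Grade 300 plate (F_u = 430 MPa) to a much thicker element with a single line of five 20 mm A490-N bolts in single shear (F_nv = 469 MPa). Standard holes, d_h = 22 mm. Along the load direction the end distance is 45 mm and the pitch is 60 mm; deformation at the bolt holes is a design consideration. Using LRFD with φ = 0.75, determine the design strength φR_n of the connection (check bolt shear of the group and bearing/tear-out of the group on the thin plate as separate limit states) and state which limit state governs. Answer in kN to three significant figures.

Bolt shear: A_b = π·20²/4 = 314.2 mm²; R_n = 469 × 314.2 × 5 × 1 / 1000 = 736.7 kN → 0.75 × 736.7 = 553 kN.
Bearing (1.2 l_c t F_u ≤ 2.4 d t F_u): upper limit = 2.4·20·10·430 / 1000 = 206.4 kN.
  Edge l_c = 45 − 22/2 = 34 → r_n = 175.4 kN; interior l_c = 60 − 22 = 38 → r_n = 196.1 kN.
  R_n,bearing = 1·175.4 + 4·196.1 = 959.8 kN → 0.75 × 959.8 = 720 kN.
Bolt shear governs: 553 kN.

553 kN (bolt shear governs)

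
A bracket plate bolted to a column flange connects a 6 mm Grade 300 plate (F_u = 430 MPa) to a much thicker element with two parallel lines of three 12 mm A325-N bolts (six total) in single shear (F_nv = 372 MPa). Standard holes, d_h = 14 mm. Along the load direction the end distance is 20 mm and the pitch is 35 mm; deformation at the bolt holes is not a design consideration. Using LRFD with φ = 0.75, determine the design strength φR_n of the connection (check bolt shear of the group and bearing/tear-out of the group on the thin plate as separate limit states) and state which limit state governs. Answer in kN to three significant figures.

189 kN (bolt shear governs)

Bolt shear: A_b = π·12²/4 = 113.1 mm²; R_n = 372 × 113.1 × 6 × 1 / 1000 = 252.4 kN → 0.75 × 252.4 = 189 kN.
Bearing (1.5 l_c t F_u ≤ 3.0 d t F_u): upper limit = 3.0·12·6·430 / 1000 = 92.88 kN.
  Edge l_c = 20 − 14/2 = 13 → r_n = 50.31 kN; interior l_c = 35 − 14 = 21 → r_n = 81.27 kN.
  R_n,bearing = 2·50.31 + 4·81.27 = 425.7 kN → 0.75 × 425.7 = 319 kN.
Bolt shear governs: 189 kN.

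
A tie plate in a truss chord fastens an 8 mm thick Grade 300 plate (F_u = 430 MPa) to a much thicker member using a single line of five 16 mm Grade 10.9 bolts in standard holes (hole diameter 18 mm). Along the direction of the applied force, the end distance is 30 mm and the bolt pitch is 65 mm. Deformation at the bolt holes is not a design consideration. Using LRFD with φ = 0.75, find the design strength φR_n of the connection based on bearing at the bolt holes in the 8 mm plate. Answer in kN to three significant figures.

577 kN

Per bolt r_n = 1.5 l_c t F_u ≤ 3.0 d t F_u; upper limit = 3.0 × 16 × 8 × 430 / 1000 = 165.1 kN.
Edge bolt: l_c = 30 − 18/2 = 21 mm → 1.5 × 21 × 8 × 430 / 1000 = 108.4 → r_n = 108.4 kN.
Interior bolts: l_c = 65 − 18 = 47 mm → 1.5 × 47 × 8 × 430 / 1000 = 242.5 → r_n = 165.1 kN.
R_n = 1 × 108.4 + 4 × 165.1 = 768.8 kN.
Design strength φR_n = 0.75 × 768.8 = 577 kN.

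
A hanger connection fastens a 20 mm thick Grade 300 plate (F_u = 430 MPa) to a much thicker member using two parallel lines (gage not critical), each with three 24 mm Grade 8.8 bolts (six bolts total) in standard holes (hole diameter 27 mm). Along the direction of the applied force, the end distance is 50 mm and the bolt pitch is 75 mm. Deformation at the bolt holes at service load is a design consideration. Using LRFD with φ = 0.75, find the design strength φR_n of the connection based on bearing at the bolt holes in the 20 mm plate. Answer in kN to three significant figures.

Per bolt r_n = 1.2 l_c t F_u ≤ 2.4 d t F_u; upper limit = 2.4 × 24 × 20 × 430 / 1000 = 495.4 kN.
Edge bolt: l_c = 50 − 27/2 = 36.5 mm → 1.2 × 36.5 × 20 × 430 / 1000 = 376.7 → r_n = 376.7 kN.
Interior bolts: l_c = 75 − 27 = 48 mm → 1.2 × 48 × 20 × 430 / 1000 = 495.4 → r_n = 495.4 kN.
R_n = 2 × 376.7 + 4 × 495.4 = 2735 kN.
Design strength φR_n = 0.75 × 2735 = 2050 kN.

2050 kN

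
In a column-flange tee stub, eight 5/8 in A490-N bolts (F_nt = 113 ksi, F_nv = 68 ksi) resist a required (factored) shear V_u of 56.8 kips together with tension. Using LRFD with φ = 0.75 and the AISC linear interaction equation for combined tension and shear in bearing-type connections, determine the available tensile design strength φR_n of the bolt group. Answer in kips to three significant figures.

A_b = π·0.625²/4 = 0.3068 in²; f_rv = 56.8 / (8 × 0.3068) = 23.14 ksi.
F'_nt = 1.3 F_nt − (F_nt / φF_nv) f_rv = 1.3·113 − (113/(0.75·68))·23.14 = 95.62 ksi, capped at F_nt → F'_nt = 95.62 ksi.
R_n = F'_nt · A_b · n = 95.62 × 0.3068 × 8 = 234.7 kips.
Design strength φR_n = 0.75 × 234.7 = 176 kips.

176 kips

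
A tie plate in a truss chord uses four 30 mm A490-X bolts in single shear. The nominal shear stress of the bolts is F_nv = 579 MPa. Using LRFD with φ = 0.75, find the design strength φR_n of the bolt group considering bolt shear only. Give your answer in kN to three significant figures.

A_b = π × 30² / 4 = 706.9 mm².
R_n = F_nv · A_b · n · n_s = 579 × 706.9 × 4 × 1 / 1000 = 1637 kN.
Design strength φR_n = 0.75 × 1637 = 1230 kN.

1230 kN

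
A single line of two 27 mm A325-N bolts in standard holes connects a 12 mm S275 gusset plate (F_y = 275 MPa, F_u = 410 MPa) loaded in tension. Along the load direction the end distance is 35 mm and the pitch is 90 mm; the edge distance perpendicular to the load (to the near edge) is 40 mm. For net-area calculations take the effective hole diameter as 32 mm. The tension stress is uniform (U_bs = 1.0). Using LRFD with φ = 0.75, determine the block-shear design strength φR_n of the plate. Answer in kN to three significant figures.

Shear plane L_v = 35 + 1·90 = 125 mm; A_gv = 125 × 12 = 1500 mm².
A_nv = (125 − 1.5·32) × 12 = 924 mm².
A_nt = (40 − 0.5·32) × 12 = 288 mm².
0.6 F_u A_nv = 227.3 kN; 0.6 F_y A_gv = 247.5 kN → shear rupture governs the shear term.
R_n = 227.3 + 1.0 × 410 × 288 / 1000 = 345.4 kN.
Design strength φR_n = 0.75 × 345.4 = 259 kN.

259 kN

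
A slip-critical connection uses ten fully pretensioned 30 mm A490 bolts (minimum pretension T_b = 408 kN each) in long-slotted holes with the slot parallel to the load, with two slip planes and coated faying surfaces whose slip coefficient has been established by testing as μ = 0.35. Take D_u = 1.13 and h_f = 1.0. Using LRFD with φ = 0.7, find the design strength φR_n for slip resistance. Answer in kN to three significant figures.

2260 kN

R_n = μ · D_u · h_f · T_b · n_s · n_b = 0.35 × 1.13 × 1.0 × 408 × 2 × 10 = 3227 kN.
Design strength φR_n = 0.7 × 3227 = 2260 kN.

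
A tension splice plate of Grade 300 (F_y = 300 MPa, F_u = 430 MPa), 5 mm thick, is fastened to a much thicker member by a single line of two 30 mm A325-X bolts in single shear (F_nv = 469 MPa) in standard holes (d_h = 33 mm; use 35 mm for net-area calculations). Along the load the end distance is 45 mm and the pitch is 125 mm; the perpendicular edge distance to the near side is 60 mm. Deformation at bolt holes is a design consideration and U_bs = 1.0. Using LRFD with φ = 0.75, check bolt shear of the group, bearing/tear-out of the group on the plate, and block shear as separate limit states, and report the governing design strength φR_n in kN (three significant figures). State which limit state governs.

Bolt shear: A_b = π·30²/4 = 706.9 mm²; R_n = 469 × 706.9 × 2 × 1 / 1000 = 663 kN → 0.75 × 663 = 497 kN.
Bearing: edge l_c = 28.5, r_n = 73.53 kN; interior l_c = 92, r_n = 154.8 kN; R_n = 73.53 + 1·154.8 = 228.3 kN → 171 kN.
Block shear: A_gv = 850, A_nv = 587.5, A_nt = 212.5 mm²; R_n = min(0.6F_uA_nv, 0.6F_yA_gv) + U_bs·F_u·A_nt = 243 kN → 182 kN.
Bearing governs: 171 kN.

171 kN (bearing governs)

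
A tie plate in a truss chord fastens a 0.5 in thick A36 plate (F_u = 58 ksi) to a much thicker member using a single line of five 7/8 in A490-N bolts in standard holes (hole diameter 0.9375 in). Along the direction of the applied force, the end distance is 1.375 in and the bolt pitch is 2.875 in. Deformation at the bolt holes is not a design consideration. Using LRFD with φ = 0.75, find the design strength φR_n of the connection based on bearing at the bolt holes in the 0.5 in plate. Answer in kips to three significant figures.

258 kips

Per bolt r_n = 1.5 l_c t F_u ≤ 3.0 d t F_u; upper limit = 3.0 × 0.875 × 0.5 × 58 = 76.12 kips.
Edge bolt: l_c = 1.375 − 0.9375/2 = 0.9062 in → 1.5 × 0.9062 × 0.5 × 58 = 39.42 → r_n = 39.42 kips.
Interior bolts: l_c = 2.875 − 0.9375 = 1.938 in → 1.5 × 1.938 × 0.5 × 58 = 84.28 → r_n = 76.12 kips.
R_n = 1 × 39.42 + 4 × 76.12 = 343.9 kips.
Design strength φR_n = 0.75 × 343.9 = 258 kips.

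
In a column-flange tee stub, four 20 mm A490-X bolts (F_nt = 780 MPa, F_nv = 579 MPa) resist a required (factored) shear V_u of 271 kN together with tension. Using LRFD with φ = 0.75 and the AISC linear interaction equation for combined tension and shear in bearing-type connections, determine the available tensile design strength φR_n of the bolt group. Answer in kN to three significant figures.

A_b = π·20²/4 = 314.2 mm²; f_rv = 271 × 1000 / (4 × 314.2) = 215.7 MPa.
F'_nt = 1.3 F_nt − (F_nt / φF_nv) f_rv = 1.3·780 − (780/(0.75·579))·215.7 = 626.6 MPa, capped at F_nt → F'_nt = 626.6 MPa.
R_n = F'_nt · A_b · n = 626.6 × 314.2 × 4 / 1000 = 787.5 kN.
Design strength φR_n = 0.75 × 787.5 = 591 kN.

591 kN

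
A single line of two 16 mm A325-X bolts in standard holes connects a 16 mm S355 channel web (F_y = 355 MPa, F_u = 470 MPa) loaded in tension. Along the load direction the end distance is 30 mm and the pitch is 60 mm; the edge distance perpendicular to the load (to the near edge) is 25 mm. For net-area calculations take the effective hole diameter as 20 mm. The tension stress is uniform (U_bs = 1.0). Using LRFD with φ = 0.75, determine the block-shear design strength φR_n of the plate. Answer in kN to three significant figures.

Shear plane L_v = 30 + 1·60 = 90 mm; A_gv = 90 × 16 = 1440 mm².
A_nv = (90 − 1.5·20) × 16 = 960 mm².
A_nt = (25 − 0.5·20) × 16 = 240 mm².
0.6 F_u A_nv = 270.7 kN; 0.6 F_y A_gv = 306.7 kN → shear rupture governs the shear term.
R_n = 270.7 + 1.0 × 470 × 240 / 1000 = 383.5 kN.
Design strength φR_n = 0.75 × 383.5 = 288 kN.

288 kN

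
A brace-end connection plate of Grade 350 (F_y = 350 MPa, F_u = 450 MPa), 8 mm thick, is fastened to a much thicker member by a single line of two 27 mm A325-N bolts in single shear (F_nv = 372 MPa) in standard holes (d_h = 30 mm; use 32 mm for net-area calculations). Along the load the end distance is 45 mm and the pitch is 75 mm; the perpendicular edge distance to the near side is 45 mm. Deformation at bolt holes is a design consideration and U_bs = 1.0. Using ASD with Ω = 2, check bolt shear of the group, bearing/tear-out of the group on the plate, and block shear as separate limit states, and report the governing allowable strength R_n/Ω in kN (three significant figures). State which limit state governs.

Bolt shear: A_b = π·27²/4 = 572.6 mm²; R_n = 372 × 572.6 × 2 × 1 / 1000 = 426 kN → 426 / 2 = 213 kN.
Bearing: edge l_c = 30, r_n = 129.6 kN; interior l_c = 45, r_n = 194.4 kN; R_n = 129.6 + 1·194.4 = 324 kN → 162 kN.
Block shear: A_gv = 960, A_nv = 576, A_nt = 232 mm²; R_n = min(0.6F_uA_nv, 0.6F_yA_gv) + U_bs·F_u·A_nt = 259.9 kN → 130 kN.
Block shear governs: 130 kN.

130 kN (block shear governs)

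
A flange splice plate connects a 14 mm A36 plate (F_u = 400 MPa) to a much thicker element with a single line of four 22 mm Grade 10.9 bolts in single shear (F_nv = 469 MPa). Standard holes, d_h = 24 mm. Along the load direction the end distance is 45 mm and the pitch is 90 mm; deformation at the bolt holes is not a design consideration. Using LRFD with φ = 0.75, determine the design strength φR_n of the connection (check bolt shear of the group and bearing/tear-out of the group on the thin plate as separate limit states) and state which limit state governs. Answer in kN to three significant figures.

Bolt shear: A_b = π·22²/4 = 380.1 mm²; R_n = 469 × 380.1 × 4 × 1 / 1000 = 713.1 kN → 0.75 × 713.1 = 535 kN.
Bearing (1.5 l_c t F_u ≤ 3.0 d t F_u): upper limit = 3.0·22·14·400 / 1000 = 369.6 kN.
  Edge l_c = 45 − 24/2 = 33 → r_n = 277.2 kN; interior l_c = 90 − 24 = 66 → r_n = 369.6 kN.
  R_n,bearing = 1·277.2 + 3·369.6 = 1386 kN → 0.75 × 1386 = 1040 kN.
Bolt shear governs: 535 kN.

535 kN (bolt shear governs)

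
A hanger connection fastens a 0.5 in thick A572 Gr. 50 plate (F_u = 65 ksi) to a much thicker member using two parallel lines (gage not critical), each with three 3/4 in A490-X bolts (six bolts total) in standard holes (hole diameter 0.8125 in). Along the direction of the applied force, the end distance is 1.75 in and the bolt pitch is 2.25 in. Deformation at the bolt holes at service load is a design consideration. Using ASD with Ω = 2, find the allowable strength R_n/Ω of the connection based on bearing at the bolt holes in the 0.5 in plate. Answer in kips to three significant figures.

Per bolt r_n = 1.2 l_c t F_u ≤ 2.4 d t F_u; upper limit = 2.4 × 0.75 × 0.5 × 65 = 58.5 kips.
Edge bolt: l_c = 1.75 − 0.8125/2 = 1.344 in → 1.2 × 1.344 × 0.5 × 65 = 52.41 → r_n = 52.41 kips.
Interior bolts: l_c = 2.25 − 0.8125 = 1.438 in → 1.2 × 1.438 × 0.5 × 65 = 56.06 → r_n = 56.06 kips.
R_n = 2 × 52.41 + 4 × 56.06 = 329.1 kips.
Allowable strength R_n/Ω = 329.1 / 2 = 165 kips.

165 kips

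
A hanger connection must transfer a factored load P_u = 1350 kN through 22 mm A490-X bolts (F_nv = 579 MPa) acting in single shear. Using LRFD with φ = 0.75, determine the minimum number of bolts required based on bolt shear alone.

9 bolts

A_b = π·22²/4 = 380.1 mm².
Per-bolt design strength φR_n = 0.75 × 579 × 380.1 × 1 / 1000 = 165.1 kN.
n ≥ 1350 / 165.1 = 8.178 → use 9 bolts.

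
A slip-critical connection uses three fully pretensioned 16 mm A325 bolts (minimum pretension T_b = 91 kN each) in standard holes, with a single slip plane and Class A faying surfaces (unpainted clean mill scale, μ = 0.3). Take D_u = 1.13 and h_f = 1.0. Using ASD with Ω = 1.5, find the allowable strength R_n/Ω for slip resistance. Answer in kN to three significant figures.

61.7 kN

R_n = μ · D_u · h_f · T_b · n_s · n_b = 0.3 × 1.13 × 1.0 × 91 × 1 × 3 = 92.55 kN.
Allowable strength R_n/Ω = 92.55 / 1.5 = 61.7 kN.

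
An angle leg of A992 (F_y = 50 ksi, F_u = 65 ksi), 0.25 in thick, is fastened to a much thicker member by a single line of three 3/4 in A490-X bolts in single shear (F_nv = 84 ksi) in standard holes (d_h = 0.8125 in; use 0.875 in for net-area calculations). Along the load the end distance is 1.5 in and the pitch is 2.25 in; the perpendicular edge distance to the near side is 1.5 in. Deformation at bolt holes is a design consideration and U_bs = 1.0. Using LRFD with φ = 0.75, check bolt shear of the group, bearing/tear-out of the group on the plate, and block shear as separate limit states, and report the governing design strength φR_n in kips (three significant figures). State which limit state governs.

40.8 kips (block shear governs)

Bolt shear: A_b = π·0.75²/4 = 0.4418 in²; R_n = 84 × 0.4418 × 3 × 1 = 111.3 kips → 0.75 × 111.3 = 83.5 kips.
Bearing: edge l_c = 1.094, r_n = 21.33 kips; interior l_c = 1.438, r_n = 28.03 kips; R_n = 21.33 + 2·28.03 = 77.39 kips → 58 kips.
Block shear: A_gv = 1.5, A_nv = 0.9531, A_nt = 0.2656 in²; R_n = min(0.6F_uA_nv, 0.6F_yA_gv) + U_bs·F_u·A_nt = 54.44 kips → 40.8 kips.
Block shear governs: 40.8 kips.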